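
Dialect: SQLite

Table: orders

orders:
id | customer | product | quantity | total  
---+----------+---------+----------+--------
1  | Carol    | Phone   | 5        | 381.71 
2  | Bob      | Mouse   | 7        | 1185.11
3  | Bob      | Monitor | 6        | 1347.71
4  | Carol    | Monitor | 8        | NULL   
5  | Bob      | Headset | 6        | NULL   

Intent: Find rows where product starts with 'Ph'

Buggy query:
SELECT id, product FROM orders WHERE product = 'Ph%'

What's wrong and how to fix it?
Bug: '=' compares the literal string including the % character; pattern matching needs LIKE

Fix: Replace '=' with LIKE so 'Ph%' is treated as a pattern

Corrected query:
SELECT id, product FROM orders WHERE product LIKE 'Ph%'

Result:
id | product
---+--------
1  | Phone  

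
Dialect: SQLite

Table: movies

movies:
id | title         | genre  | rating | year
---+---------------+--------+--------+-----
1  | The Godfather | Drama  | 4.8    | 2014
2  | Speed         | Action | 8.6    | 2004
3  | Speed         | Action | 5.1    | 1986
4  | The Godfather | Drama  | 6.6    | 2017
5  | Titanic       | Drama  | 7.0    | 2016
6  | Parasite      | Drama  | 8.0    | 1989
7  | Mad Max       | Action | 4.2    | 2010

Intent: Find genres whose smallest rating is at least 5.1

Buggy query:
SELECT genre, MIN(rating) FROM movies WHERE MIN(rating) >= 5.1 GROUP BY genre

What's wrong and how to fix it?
Bug: MIN() in WHERE is a misuse of aggregate

Fix: Replace WHERE with HAVING after the GROUP BY

Corrected query:
SELECT genre, MIN(rating) FROM movies GROUP BY genre HAVING MIN(rating) >= 5.1

Result:
(no rows)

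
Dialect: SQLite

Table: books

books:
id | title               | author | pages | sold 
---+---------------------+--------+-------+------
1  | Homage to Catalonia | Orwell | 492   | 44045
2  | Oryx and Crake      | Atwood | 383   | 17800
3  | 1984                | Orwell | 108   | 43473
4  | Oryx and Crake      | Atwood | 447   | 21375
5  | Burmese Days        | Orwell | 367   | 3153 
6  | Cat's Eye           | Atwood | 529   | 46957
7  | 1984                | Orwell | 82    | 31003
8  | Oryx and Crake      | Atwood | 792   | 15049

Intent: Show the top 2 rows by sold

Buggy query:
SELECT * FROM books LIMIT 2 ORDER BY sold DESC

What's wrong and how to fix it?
Bug: ORDER BY cannot follow LIMIT; LIMIT is the final clause

Fix: Swap the clauses: ORDER BY first, then LIMIT

Corrected query:
SELECT * FROM books ORDER BY sold DESC LIMIT 2

Result:
id | title               | author | pages | sold 
---+---------------------+--------+-------+------
6  | Cat's Eye           | Atwood | 529   | 46957
1  | Homage to Catalonia | Orwell | 492   | 44045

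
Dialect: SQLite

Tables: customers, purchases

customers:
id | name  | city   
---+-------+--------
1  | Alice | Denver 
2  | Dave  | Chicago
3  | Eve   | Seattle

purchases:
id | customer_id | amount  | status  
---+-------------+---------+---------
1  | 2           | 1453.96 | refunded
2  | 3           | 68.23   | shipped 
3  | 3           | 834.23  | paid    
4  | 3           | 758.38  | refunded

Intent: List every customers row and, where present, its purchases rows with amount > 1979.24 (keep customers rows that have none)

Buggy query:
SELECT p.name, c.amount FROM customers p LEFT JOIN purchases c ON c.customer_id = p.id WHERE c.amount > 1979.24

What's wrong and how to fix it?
Bug: Filtering c.amount in WHERE discards the NULL rows produced by LEFT JOIN, turning it into an inner join

Fix: Put 'c.amount > 1979.24' in the JOIN's ON clause instead of WHERE

Corrected query:
SELECT p.name, c.amount FROM customers p LEFT JOIN purchases c ON c.customer_id = p.id AND c.amount > 1979.24

Result:
name  | amount
------+-------
Alice | NULL  
Dave  | NULL  
Eve   | NULL  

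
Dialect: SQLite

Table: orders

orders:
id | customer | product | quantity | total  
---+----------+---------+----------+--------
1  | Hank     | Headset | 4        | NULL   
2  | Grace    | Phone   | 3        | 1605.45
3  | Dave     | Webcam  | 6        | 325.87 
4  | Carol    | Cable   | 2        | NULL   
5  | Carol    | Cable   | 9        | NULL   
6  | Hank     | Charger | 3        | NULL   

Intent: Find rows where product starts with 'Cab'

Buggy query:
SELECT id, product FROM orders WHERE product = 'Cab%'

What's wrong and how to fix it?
Bug: Wildcards only work with LIKE; '=' treats '%' as a literal character

Fix: Replace '=' with LIKE so 'Cab%' is treated as a pattern

Corrected query:
SELECT id, product FROM orders WHERE product LIKE 'Cab%'

Result:
id | product
---+--------
4  | Cable  
5  | Cable  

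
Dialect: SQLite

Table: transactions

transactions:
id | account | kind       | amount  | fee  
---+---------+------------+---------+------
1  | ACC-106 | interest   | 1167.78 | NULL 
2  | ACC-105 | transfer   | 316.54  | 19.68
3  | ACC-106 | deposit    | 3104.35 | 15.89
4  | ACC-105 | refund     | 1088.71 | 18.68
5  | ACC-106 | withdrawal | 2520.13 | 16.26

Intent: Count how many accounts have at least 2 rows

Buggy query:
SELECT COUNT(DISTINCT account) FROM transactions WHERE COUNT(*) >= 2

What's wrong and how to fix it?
Bug: COUNT(*) cannot appear in WHERE; the per-group count doesn't exist yet

Fix: Use a subquery that GROUPs and filters with HAVING, then count its rows

Corrected query:
SELECT COUNT(*) FROM (SELECT account FROM transactions GROUP BY account HAVING COUNT(*) >= 2)

Result:
COUNT(*)
--------
2       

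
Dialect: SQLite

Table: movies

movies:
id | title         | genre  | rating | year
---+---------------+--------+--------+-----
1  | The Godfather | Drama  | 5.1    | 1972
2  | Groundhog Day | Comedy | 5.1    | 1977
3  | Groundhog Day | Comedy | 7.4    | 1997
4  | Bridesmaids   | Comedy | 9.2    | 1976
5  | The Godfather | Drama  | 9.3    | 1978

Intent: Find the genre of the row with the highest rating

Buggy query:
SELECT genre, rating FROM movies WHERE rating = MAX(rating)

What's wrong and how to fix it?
Bug: MAX(rating) is an aggregate and cannot be used directly in WHERE

Fix: Use a subquery: WHERE rating = (SELECT MAX(rating) FROM movies)

Corrected query:
SELECT genre, rating FROM movies WHERE rating = (SELECT MAX(rating) FROM movies)

Result:
genre | rating
------+-------
Drama | 9.3   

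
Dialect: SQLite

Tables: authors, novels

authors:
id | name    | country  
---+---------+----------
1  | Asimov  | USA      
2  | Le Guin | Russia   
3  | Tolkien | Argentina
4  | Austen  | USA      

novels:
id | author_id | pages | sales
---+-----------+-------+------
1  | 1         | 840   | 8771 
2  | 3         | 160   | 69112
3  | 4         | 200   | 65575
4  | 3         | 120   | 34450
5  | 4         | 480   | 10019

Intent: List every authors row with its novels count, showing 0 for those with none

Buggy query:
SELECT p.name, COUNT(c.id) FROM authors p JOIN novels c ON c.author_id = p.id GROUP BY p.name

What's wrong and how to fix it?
Bug: INNER JOIN drops authors rows that have no matching novels rows

Fix: Switch to LEFT JOIN to retain unmatched parent rows

Corrected query:
SELECT p.name, COUNT(c.id) FROM authors p LEFT JOIN novels c ON c.author_id = p.id GROUP BY p.name

Result:
name    | COUNT(c.id)
--------+------------
Asimov  | 1          
Austen  | 2          
Le Guin | 0          
Tolkien | 2          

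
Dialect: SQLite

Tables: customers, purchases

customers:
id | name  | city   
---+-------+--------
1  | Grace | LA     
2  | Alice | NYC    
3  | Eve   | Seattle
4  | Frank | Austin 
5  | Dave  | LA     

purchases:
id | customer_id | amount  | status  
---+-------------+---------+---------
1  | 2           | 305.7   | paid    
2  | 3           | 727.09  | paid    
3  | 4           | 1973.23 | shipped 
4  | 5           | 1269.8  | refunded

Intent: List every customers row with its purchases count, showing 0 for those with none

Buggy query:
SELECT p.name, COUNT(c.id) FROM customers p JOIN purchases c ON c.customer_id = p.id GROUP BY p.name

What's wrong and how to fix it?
Bug: INNER JOIN drops customers rows that have no matching purchases rows

Fix: Switch to LEFT JOIN to retain unmatched parent rows

Corrected query:
SELECT p.name, COUNT(c.id) FROM customers p LEFT JOIN purchases c ON c.customer_id = p.id GROUP BY p.name

Result:
name  | COUNT(c.id)
------+------------
Alice | 1          
Dave  | 1          
Eve   | 1          
Frank | 1          
Grace | 0          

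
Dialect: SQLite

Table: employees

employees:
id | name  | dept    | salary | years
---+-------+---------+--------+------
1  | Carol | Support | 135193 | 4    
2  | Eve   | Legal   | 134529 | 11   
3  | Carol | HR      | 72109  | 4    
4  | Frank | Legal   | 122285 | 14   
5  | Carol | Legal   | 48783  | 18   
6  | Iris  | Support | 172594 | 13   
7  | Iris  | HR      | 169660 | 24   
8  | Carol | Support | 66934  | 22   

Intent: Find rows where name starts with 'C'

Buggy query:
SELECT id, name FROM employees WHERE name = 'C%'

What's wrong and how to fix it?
Bug: '=' compares the literal string including the % character; pattern matching needs LIKE

Fix: Use LIKE for wildcard pattern matching

Corrected query:
SELECT id, name FROM employees WHERE name LIKE 'C%'

Result:
id | name 
---+------
1  | Carol
3  | Carol
5  | Carol
8  | Carol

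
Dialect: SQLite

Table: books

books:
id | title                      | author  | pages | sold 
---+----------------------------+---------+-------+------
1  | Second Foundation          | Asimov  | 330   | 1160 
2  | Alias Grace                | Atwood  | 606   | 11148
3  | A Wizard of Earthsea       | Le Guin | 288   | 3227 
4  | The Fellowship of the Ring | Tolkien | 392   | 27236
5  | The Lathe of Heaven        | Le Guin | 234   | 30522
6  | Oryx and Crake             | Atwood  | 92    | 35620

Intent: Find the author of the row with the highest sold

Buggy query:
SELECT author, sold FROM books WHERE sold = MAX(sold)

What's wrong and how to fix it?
Bug: MAX(sold) is an aggregate and cannot be used directly in WHERE

Fix: Use a subquery: WHERE sold = (SELECT MAX(sold) FROM books)

Corrected query:
SELECT author, sold FROM books WHERE sold = (SELECT MAX(sold) FROM books)

Result:
author | sold 
-------+------
Atwood | 35620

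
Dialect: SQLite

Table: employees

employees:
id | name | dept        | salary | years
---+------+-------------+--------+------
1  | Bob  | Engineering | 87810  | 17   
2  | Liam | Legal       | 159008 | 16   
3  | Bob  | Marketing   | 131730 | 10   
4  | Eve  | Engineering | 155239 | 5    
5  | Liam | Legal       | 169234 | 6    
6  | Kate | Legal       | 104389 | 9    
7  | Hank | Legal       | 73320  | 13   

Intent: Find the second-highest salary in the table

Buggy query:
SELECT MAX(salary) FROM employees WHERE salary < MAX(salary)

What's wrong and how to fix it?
Bug: The inner MAX is an aggregate inside WHERE, which is not allowed

Fix: Put the inner MAX in a scalar subquery

Corrected query:
SELECT MAX(salary) FROM employees WHERE salary < (SELECT MAX(salary) FROM employees)

Result:
MAX(salary)
-----------
159008     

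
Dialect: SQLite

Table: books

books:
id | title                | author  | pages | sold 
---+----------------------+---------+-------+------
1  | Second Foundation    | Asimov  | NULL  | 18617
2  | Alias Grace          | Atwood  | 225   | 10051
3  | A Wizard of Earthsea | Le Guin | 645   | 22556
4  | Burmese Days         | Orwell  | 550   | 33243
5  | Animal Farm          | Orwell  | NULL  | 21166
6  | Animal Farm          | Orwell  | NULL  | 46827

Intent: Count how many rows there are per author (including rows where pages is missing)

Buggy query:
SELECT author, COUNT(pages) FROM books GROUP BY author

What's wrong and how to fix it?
Bug: COUNT(column) counts non-NULL values only; rows with NULL pages aren't counted

Fix: Use COUNT(*) to count all rows regardless of NULL

Corrected query:
SELECT author, COUNT(*) FROM books GROUP BY author

Result:
author  | COUNT(*)
--------+---------
Asimov  | 1       
Atwood  | 1       
Le Guin | 1       
Orwell  | 3       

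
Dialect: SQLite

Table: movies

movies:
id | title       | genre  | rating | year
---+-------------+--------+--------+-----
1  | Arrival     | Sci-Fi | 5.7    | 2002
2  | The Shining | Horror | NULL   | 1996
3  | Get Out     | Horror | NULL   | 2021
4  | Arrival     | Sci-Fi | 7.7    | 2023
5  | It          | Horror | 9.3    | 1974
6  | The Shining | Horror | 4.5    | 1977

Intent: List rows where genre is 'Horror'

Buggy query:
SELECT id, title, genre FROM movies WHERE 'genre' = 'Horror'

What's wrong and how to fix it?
Bug: Single quotes denote string literals in SQL; the column name is being compared as a constant string

Fix: Reference the column as genre without single quotes

Corrected query:
SELECT id, title, genre FROM movies WHERE genre = 'Horror'

Result:
id | title       | genre 
---+-------------+-------
2  | The Shining | Horror
3  | Get Out     | Horror
5  | It          | Horror
6  | The Shining | Horror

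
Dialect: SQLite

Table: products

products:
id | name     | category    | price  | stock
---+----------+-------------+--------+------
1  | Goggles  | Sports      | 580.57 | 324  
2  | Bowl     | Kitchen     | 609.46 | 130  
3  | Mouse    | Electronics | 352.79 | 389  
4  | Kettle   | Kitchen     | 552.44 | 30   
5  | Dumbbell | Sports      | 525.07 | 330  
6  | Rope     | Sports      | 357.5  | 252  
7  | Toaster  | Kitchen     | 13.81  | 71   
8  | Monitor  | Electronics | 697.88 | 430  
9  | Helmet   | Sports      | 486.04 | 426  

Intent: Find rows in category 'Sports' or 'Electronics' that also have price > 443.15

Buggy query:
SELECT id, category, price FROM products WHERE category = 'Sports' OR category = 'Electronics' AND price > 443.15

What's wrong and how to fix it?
Bug: Without parentheses, AND is evaluated before OR, so the price filter only applies to the 'Electronics' branch

Fix: Add parentheses around the OR so the AND applies to both alternatives

Corrected query:
SELECT id, category, price FROM products WHERE (category = 'Sports' OR category = 'Electronics') AND price > 443.15

Result:
id | category    | price 
---+-------------+-------
1  | Sports      | 580.57
5  | Sports      | 525.07
8  | Electronics | 697.88
9  | Sports      | 486.04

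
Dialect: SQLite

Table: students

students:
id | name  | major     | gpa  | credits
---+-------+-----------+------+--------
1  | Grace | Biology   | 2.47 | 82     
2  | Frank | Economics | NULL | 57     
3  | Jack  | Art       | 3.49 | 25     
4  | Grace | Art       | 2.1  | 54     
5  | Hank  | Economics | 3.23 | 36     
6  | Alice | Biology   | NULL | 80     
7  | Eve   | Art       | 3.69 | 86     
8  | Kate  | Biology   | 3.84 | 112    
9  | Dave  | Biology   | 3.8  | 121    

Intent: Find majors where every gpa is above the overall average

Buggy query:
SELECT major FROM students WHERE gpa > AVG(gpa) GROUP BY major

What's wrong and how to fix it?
Bug: WHERE evaluates per row before aggregation, so AVG() is unavailable

Fix: Compute the overall average in a scalar subquery and compare each group's MIN against it in HAVING

Corrected query:
SELECT major FROM students GROUP BY major HAVING MIN(gpa) > (SELECT AVG(gpa) FROM students)

Result:
(no rows)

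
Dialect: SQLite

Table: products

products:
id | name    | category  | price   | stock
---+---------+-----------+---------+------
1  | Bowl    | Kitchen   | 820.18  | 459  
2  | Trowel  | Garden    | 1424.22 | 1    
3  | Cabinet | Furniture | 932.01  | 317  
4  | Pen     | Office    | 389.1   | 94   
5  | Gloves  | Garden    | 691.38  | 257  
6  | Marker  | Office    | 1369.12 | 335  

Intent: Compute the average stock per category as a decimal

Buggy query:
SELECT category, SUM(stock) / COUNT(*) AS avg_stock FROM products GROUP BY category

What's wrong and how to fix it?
Bug: Both operands are integers, so '/' performs integer division and truncates

Fix: Multiply by 1.0 (or CAST to REAL) to force floating-point division

Corrected query:
SELECT category, SUM(stock) * 1.0 / COUNT(*) AS avg_stock FROM products GROUP BY category

Result:
category  | avg_stock
----------+----------
Furniture | 317      
Garden    | 129      
Kitchen   | 459      
Office    | 214.5    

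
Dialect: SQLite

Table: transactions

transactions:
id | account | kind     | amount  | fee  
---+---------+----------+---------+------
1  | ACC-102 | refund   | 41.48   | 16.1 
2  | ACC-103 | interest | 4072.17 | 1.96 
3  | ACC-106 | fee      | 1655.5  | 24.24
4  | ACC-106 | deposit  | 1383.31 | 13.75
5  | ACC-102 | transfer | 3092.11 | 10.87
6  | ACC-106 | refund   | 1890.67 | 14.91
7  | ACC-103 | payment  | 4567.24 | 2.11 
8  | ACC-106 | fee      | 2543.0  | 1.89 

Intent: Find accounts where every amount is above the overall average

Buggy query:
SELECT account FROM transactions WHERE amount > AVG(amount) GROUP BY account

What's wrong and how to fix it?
Bug: AVG() is an aggregate; it can't sit directly in WHERE

Fix: Compute the overall average in a scalar subquery and compare each group's MIN against it in HAVING

Corrected query:
SELECT account FROM transactions GROUP BY account HAVING MIN(amount) > (SELECT AVG(amount) FROM transactions)

Result:
account
-------
ACC-103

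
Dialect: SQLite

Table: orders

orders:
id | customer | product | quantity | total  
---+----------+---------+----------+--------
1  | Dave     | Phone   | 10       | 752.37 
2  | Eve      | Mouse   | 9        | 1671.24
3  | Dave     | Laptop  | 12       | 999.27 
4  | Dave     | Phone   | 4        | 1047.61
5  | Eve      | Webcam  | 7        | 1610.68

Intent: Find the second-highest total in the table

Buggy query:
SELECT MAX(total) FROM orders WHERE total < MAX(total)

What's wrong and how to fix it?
Bug: MAX(total) on the right of the comparison is an aggregate-in-WHERE error

Fix: Compute the overall MAX in a subquery, then take MAX of rows below it

Corrected query:
SELECT MAX(total) FROM orders WHERE total < (SELECT MAX(total) FROM orders)

Result:
MAX(total)
----------
1610.68   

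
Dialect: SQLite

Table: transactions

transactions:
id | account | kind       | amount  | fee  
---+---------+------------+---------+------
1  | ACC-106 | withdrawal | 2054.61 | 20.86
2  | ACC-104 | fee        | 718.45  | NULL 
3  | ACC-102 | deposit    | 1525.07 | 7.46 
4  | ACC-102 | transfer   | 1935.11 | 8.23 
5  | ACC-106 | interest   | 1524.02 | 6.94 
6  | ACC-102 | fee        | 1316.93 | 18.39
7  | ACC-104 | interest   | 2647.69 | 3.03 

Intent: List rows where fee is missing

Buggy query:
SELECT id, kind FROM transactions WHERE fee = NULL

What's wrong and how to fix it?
Bug: Comparing to NULL with '=' never matches; NULL = NULL is unknown, not true

Fix: Use IS NULL to test for NULL

Corrected query:
SELECT id, kind FROM transactions WHERE fee IS NULL

Result:
id | kind
---+-----
2  | fee 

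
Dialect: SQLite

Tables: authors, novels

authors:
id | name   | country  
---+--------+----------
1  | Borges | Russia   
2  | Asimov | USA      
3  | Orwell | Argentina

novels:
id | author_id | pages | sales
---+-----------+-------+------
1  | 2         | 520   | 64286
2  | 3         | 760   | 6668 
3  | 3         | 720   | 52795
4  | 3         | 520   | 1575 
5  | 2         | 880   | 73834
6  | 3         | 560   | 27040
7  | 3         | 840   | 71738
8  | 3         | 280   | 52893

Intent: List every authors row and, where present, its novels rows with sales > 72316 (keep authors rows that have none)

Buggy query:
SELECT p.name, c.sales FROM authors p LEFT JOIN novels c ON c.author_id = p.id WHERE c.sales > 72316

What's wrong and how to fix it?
Bug: A WHERE condition on the right-hand table after LEFT JOIN drops unmatched parents

Fix: Move the right-table condition into the ON clause so unmatched parents are kept

Corrected query:
SELECT p.name, c.sales FROM authors p LEFT JOIN novels c ON c.author_id = p.id AND c.sales > 72316

Result:
name   | sales
-------+------
Borges | NULL 
Asimov | 73834
Orwell | NULL 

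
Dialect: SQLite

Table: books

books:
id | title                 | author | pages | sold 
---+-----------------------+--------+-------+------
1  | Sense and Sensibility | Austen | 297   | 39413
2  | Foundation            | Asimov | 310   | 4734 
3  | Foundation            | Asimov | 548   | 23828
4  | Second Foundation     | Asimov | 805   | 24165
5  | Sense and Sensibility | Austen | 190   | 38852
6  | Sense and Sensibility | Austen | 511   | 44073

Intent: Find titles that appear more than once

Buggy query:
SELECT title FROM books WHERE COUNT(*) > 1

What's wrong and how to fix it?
Bug: WHERE can't reference COUNT(*); aggregates are computed after WHERE

Fix: Group first, then use HAVING for the count condition

Corrected query:
SELECT title FROM books GROUP BY title HAVING COUNT(*) > 1

Result:
title                
---------------------
Foundation           
Sense and Sensibility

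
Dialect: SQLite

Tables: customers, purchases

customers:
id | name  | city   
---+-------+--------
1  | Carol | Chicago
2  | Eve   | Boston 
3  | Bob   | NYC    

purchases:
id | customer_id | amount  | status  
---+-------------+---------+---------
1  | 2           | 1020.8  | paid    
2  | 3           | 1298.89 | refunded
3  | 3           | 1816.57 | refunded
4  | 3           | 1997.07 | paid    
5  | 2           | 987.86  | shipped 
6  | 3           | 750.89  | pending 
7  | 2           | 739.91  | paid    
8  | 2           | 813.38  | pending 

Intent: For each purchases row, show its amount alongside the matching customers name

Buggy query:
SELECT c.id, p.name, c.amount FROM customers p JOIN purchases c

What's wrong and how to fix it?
Bug: Missing join condition: each purchases row is matched to all customers rows instead of just its own

Fix: Specify the join condition linking the foreign key to the parent id

Corrected query:
SELECT c.id, p.name, c.amount FROM customers p JOIN purchases c ON c.customer_id = p.id

Result:
id | name | amount 
---+------+--------
1  | Eve  | 1020.8 
2  | Bob  | 1298.89
3  | Bob  | 1816.57
4  | Bob  | 1997.07
5  | Eve  | 987.86 
6  | Bob  | 750.89 
7  | Eve  | 739.91 
8  | Eve  | 813.38 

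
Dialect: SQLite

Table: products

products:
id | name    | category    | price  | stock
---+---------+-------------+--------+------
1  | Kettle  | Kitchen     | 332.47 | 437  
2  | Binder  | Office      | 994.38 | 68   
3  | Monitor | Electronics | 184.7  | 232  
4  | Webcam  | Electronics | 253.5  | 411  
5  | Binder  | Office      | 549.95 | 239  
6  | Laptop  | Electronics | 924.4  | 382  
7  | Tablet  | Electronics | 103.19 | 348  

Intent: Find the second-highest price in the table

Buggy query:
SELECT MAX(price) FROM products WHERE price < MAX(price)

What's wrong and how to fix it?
Bug: The inner MAX is an aggregate inside WHERE, which is not allowed

Fix: Put the inner MAX in a scalar subquery

Corrected query:
SELECT MAX(price) FROM products WHERE price < (SELECT MAX(price) FROM products)

Result:
MAX(price)
----------
924.4     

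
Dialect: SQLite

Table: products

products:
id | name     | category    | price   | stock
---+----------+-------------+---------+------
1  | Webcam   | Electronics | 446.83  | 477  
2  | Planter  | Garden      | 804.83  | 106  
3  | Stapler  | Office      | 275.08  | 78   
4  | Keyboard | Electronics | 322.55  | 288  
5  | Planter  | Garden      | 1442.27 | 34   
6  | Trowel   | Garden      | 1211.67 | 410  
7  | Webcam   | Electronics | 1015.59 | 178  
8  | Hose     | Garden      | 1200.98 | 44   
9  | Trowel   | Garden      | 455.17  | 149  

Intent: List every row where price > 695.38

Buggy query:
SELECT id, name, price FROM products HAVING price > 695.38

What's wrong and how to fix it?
Bug: This is a non-aggregate query (no GROUP BY, no aggregates), so in SQLite the HAVING clause is invalid here; a row-level condition belongs in WHERE

Fix: Replace HAVING with WHERE since the condition applies to individual rows

Corrected query:
SELECT id, name, price FROM products WHERE price > 695.38

Result:
id | name    | price  
---+---------+--------
2  | Planter | 804.83 
5  | Planter | 1442.27
6  | Trowel  | 1211.67
7  | Webcam  | 1015.59
8  | Hose    | 1200.98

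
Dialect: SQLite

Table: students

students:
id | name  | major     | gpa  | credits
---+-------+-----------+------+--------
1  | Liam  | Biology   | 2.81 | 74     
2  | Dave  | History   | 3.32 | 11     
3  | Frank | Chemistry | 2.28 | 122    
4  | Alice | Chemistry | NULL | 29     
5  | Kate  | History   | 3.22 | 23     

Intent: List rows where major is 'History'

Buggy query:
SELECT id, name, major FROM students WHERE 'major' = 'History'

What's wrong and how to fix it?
Bug: 'major' in single quotes is a string literal, not the column; the comparison is literal-vs-literal and never true

Fix: Remove the quotes around the column name (or use double quotes for an identifier)

Corrected query:
SELECT id, name, major FROM students WHERE major = 'History'

Result:
id | name | major  
---+------+--------
2  | Dave | History
5  | Kate | History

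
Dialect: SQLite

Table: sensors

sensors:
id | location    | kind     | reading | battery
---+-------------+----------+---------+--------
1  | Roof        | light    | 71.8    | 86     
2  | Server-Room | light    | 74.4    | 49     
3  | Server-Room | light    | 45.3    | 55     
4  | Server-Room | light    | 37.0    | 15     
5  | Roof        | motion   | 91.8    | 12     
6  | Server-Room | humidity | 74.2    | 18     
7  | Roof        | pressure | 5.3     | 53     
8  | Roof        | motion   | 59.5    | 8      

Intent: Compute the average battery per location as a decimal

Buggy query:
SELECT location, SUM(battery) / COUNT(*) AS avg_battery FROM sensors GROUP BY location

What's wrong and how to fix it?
Bug: Both operands are integers, so '/' performs integer division and truncates

Fix: Multiply by 1.0 (or CAST to REAL) to force floating-point division

Corrected query:
SELECT location, SUM(battery) * 1.0 / COUNT(*) AS avg_battery FROM sensors GROUP BY location

Result:
location    | avg_battery
------------+------------
Roof        | 39.75      
Server-Room | 34.25      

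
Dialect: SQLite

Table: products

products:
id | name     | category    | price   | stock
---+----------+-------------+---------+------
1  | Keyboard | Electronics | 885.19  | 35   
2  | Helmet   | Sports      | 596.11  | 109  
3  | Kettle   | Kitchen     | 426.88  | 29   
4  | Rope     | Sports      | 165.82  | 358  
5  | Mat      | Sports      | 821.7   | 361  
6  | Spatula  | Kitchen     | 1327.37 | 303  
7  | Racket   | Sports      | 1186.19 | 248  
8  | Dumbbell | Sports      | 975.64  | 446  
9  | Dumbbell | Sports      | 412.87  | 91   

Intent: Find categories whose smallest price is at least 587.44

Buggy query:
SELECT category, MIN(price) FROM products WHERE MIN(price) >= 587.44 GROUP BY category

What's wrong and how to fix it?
Bug: MIN() in WHERE is a misuse of aggregate

Fix: Use HAVING for the per-group MIN condition

Corrected query:
SELECT category, MIN(price) FROM products GROUP BY category HAVING MIN(price) >= 587.44

Result:
category    | MIN(price)
------------+-----------
Electronics | 885.19    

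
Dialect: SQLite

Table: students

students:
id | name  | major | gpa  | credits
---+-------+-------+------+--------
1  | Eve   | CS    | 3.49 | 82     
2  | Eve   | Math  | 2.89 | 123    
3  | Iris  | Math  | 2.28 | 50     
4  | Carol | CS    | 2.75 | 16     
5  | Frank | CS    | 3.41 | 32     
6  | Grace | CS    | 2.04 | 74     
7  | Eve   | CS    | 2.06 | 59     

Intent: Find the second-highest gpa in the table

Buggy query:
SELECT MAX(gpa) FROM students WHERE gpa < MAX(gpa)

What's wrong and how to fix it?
Bug: The inner MAX is an aggregate inside WHERE, which is not allowed

Fix: Put the inner MAX in a scalar subquery

Corrected query:
SELECT MAX(gpa) FROM students WHERE gpa < (SELECT MAX(gpa) FROM students)

Result:
MAX(gpa)
--------
3.41    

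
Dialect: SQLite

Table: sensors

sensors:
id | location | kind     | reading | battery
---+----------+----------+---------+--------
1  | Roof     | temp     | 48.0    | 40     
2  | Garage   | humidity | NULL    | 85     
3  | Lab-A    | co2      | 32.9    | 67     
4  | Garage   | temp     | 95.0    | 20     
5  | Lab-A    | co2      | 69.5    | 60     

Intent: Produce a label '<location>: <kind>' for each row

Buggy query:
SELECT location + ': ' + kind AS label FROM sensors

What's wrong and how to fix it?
Bug: '+' is numeric addition; on text columns SQLite converts them to 0 instead of concatenating

Fix: Use the || operator for string concatenation

Corrected query:
SELECT location || ': ' || kind AS label FROM sensors

Result:
label           
----------------
Roof: temp      
Garage: humidity
Lab-A: co2      
Garage: temp    
Lab-A: co2      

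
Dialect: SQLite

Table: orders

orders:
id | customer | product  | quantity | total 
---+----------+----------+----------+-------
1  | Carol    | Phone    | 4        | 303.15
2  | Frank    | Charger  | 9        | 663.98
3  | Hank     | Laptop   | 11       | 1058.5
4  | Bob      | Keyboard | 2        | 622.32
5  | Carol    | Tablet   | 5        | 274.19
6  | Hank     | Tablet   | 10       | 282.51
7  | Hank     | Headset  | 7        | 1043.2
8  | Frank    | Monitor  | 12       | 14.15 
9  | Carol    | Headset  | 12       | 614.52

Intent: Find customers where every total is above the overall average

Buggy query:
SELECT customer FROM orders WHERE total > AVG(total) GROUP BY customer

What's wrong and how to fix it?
Bug: AVG() is an aggregate; it can't sit directly in WHERE

Fix: Compute the overall average in a scalar subquery and compare each group's MIN against it in HAVING

Corrected query:
SELECT customer FROM orders GROUP BY customer HAVING MIN(total) > (SELECT AVG(total) FROM orders)

Result:
customer
--------
Bob     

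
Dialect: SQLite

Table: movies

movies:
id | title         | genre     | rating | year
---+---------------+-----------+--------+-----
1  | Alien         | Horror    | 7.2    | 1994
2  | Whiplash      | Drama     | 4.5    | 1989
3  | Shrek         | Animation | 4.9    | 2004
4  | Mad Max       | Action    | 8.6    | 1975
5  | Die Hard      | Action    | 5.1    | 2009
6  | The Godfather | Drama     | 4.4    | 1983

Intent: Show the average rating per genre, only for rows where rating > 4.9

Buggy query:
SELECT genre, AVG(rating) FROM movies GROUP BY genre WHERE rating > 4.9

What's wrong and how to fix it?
Bug: WHERE cannot follow GROUP BY

Fix: Place WHERE between FROM and GROUP BY

Corrected query:
SELECT genre, AVG(rating) FROM movies WHERE rating > 4.9 GROUP BY genre

Result:
genre  | AVG(rating)
-------+------------
Action | 6.85       
Horror | 7.2        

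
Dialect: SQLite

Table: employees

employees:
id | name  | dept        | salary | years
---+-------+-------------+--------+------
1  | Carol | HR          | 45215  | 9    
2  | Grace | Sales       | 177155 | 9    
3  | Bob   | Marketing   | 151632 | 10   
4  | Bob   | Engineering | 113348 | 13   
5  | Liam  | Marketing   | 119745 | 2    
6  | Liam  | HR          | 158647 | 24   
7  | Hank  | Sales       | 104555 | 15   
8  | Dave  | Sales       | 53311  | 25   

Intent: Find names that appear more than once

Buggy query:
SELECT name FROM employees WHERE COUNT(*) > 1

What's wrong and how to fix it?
Bug: WHERE can't reference COUNT(*); aggregates are computed after WHERE

Fix: Group first, then use HAVING for the count condition

Corrected query:
SELECT name FROM employees GROUP BY name HAVING COUNT(*) > 1

Result:
name
----
Bob 
Liam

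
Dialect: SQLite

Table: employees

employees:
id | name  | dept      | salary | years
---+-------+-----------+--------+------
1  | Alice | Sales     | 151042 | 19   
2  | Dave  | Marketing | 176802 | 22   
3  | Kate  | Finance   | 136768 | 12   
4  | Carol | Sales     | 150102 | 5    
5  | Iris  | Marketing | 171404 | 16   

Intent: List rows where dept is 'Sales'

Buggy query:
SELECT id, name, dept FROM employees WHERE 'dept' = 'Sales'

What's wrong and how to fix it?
Bug: Single quotes denote string literals in SQL; the column name is being compared as a constant string

Fix: Reference the column as dept without single quotes

Corrected query:
SELECT id, name, dept FROM employees WHERE dept = 'Sales'

Result:
id | name  | dept 
---+-------+------
1  | Alice | Sales
4  | Carol | Sales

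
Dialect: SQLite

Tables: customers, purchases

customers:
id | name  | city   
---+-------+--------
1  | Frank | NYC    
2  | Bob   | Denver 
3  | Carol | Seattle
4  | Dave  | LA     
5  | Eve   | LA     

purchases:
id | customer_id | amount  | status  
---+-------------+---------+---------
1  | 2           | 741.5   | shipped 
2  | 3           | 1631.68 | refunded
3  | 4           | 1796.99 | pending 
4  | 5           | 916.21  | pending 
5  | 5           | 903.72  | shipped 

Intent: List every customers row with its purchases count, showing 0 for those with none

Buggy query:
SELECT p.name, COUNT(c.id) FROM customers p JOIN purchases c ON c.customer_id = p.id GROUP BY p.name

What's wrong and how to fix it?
Bug: INNER JOIN drops customers rows that have no matching purchases rows

Fix: Switch to LEFT JOIN to retain unmatched parent rows

Corrected query:
SELECT p.name, COUNT(c.id) FROM customers p LEFT JOIN purchases c ON c.customer_id = p.id GROUP BY p.name

Result:
name  | COUNT(c.id)
------+------------
Bob   | 1          
Carol | 1          
Dave  | 1          
Eve   | 2          
Frank | 0          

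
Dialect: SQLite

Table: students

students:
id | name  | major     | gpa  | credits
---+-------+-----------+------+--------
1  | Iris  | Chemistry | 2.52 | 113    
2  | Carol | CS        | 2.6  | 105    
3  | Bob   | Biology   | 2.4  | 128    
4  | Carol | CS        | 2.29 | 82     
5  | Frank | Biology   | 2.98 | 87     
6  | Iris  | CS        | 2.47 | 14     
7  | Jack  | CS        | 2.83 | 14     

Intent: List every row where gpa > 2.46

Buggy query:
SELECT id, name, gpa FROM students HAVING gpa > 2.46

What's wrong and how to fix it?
Bug: HAVING filters the output of aggregation, but this query has no GROUP BY and no aggregate functions, so SQLite rejects it (HAVING clause on a non-aggregate query); the condition here is per row

Fix: Use WHERE for row-level filtering

Corrected query:
SELECT id, name, gpa FROM students WHERE gpa > 2.46

Result:
id | name  | gpa 
---+-------+-----
1  | Iris  | 2.52
2  | Carol | 2.6 
5  | Frank | 2.98
6  | Iris  | 2.47
7  | Jack  | 2.83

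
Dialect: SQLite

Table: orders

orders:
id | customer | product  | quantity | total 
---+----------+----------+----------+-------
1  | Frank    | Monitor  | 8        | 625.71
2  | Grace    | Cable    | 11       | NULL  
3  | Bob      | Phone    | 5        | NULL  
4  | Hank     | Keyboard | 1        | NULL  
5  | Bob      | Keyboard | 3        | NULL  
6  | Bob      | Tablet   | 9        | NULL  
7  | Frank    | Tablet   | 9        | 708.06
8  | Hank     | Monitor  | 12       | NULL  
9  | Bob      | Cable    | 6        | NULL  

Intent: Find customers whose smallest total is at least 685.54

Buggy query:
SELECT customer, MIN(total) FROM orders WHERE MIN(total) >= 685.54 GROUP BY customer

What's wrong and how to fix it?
Bug: MIN() in WHERE is a misuse of aggregate

Fix: Replace WHERE with HAVING after the GROUP BY

Corrected query:
SELECT customer, MIN(total) FROM orders GROUP BY customer HAVING MIN(total) >= 685.54

Result:
(no rows)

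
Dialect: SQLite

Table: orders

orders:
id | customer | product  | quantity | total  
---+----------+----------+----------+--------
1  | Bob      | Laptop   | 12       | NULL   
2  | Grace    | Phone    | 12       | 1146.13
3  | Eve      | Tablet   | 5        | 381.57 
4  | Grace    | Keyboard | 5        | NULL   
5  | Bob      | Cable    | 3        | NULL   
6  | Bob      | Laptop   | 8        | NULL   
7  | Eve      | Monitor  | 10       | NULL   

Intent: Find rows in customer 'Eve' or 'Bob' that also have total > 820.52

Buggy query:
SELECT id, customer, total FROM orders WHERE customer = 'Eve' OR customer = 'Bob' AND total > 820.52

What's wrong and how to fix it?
Bug: Without parentheses, AND is evaluated before OR, so the total filter only applies to the 'Bob' branch

Fix: Group the OR with parentheses (or use IN), then AND the threshold

Corrected query:
SELECT id, customer, total FROM orders WHERE (customer = 'Eve' OR customer = 'Bob') AND total > 820.52

Result:
(no rows)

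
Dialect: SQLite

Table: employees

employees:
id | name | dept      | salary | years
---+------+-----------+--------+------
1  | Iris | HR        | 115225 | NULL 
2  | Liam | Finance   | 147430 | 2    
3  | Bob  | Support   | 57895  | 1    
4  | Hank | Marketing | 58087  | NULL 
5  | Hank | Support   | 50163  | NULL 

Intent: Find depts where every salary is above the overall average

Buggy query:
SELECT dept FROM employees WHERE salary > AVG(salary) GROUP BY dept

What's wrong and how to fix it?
Bug: WHERE evaluates per row before aggregation, so AVG() is unavailable

Fix: Compute the overall average in a scalar subquery and compare each group's MIN against it in HAVING

Corrected query:
SELECT dept FROM employees GROUP BY dept HAVING MIN(salary) > (SELECT AVG(salary) FROM employees)

Result:
dept   
-------
Finance
HR     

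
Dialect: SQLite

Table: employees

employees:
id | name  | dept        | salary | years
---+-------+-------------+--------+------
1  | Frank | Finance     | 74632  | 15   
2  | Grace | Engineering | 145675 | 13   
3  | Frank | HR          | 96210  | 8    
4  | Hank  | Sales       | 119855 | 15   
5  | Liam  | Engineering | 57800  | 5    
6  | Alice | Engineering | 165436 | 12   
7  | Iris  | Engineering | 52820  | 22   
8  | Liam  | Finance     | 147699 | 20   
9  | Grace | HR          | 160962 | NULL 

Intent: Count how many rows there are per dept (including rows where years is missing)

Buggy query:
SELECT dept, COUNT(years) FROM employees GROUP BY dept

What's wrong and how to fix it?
Bug: COUNT(column) counts non-NULL values only; rows with NULL years aren't counted

Fix: Replace COUNT(years) with COUNT(*)

Corrected query:
SELECT dept, COUNT(*) FROM employees GROUP BY dept

Result:
dept        | COUNT(*)
------------+---------
Engineering | 4       
Finance     | 2       
HR          | 2       
Sales       | 1       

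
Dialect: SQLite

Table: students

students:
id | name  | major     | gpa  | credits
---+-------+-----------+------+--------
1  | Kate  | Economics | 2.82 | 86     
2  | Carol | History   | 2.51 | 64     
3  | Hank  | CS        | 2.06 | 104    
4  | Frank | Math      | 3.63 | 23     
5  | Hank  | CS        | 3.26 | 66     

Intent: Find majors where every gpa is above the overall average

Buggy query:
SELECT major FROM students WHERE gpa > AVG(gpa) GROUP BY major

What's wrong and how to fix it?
Bug: WHERE evaluates per row before aggregation, so AVG() is unavailable

Fix: Compute the overall average in a scalar subquery and compare each group's MIN against it in HAVING

Corrected query:
SELECT major FROM students GROUP BY major HAVING MIN(gpa) > (SELECT AVG(gpa) FROM students)

Result:
major
-----
Math 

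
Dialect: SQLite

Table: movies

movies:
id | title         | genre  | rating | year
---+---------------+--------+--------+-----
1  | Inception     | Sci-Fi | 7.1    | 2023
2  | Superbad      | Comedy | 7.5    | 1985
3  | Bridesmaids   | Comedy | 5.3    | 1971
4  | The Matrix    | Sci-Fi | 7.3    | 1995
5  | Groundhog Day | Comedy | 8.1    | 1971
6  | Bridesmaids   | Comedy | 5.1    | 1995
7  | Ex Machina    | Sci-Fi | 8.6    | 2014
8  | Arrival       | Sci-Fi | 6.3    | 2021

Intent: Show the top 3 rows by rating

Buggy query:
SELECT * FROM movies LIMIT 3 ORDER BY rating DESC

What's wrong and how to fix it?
Bug: LIMIT must come after ORDER BY

Fix: Sort with ORDER BY, then apply LIMIT

Corrected query:
SELECT * FROM movies ORDER BY rating DESC LIMIT 3

Result:
id | title         | genre  | rating | year
---+---------------+--------+--------+-----
7  | Ex Machina    | Sci-Fi | 8.6    | 2014
5  | Groundhog Day | Comedy | 8.1    | 1971
2  | Superbad      | Comedy | 7.5    | 1985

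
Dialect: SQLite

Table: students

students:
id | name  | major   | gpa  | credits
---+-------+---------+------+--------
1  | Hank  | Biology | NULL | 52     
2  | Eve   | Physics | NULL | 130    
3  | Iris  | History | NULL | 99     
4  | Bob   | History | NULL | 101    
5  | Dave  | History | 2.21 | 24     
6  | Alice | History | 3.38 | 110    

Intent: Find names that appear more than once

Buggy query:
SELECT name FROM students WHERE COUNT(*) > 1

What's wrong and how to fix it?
Bug: WHERE can't reference COUNT(*); aggregates are computed after WHERE

Fix: GROUP BY name, then filter groups with HAVING COUNT(*) > 1

Corrected query:
SELECT name FROM students GROUP BY name HAVING COUNT(*) > 1

Result:
(no rows)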